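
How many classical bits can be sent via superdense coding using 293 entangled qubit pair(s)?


Superdense coding allows 2 classical bits per shared entangled pair.
293 pair(s) -> 2 * 293 = 586 classical bits

586


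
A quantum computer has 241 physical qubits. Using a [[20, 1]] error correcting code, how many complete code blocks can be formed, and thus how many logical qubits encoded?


Each code block uses 20 physical qubits for 1 logical qubit(s).
Number of complete blocks = floor(241 / 20) = 12
Logical qubits = 12 * 1
= 12

12


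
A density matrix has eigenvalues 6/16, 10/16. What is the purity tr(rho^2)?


tr(rho^2) = sum of eigenvalues squared
= (6/16)^2 + (10/16)^2
= (36 + 100) / 256
= 136/256
= 0.5312

0.5312


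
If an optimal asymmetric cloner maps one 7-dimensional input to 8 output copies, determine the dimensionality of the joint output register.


Output space = H^(tensor 8) where dim(H) = 7
dim = 7^8
= 49 (after 2 factors)
= 343 (after 3 factors)
= 2401 (after 4 factors)
= 16807 (after 5 factors)
= 117649 (after 6 factors)
= 823543 (after 7 factors)
= 5764801 (after 8 factors)
= 5764801

5764801


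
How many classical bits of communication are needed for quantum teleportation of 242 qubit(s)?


Quantum teleportation requires 2 classical bits per qubit teleported.
242 qubit(s) -> 2 * 242 = 484 classical bits

484


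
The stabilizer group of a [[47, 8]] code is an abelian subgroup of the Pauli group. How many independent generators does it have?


For an [[n,k]] stabilizer code:
Number of stabilizer generators = n - k
= 47 - 8
= 39

39


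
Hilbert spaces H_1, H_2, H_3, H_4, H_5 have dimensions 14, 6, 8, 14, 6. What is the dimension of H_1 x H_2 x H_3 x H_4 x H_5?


dim(H_1 x H_2 x H_3 x H_4 x H_5) = 14 * 6 * 8 * 14 * 6
= 84 * 8 * 14 * 6
= 672 * 14 * 6
= 9408 * 6
= 56448

56448


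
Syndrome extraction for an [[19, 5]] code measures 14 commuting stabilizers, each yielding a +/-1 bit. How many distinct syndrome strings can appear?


Each stabilizer generator gives a binary (+1 or -1) measurement outcome.
With 14 independent generators:
Total syndromes = 2^14
= 16384

16384


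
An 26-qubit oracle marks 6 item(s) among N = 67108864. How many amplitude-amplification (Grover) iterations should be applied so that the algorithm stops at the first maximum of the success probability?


After j Grover iterations the success probability is P(j) = sin^2((2j+1)*theta), where sin(theta) = sqrt(k/N).
N = 2^26 = 67108864, k = 6
sin(theta) = sqrt(k/N) = 0.0002990099784
theta = arcsin(sqrt(k/N)) = 0.0002990099828 rad
P(j) reaches its first maximum when (2j+1)*theta is as close as possible to pi/2, i.e. j = round(pi/(4*theta) - 1/2).
pi/(4*theta) - 1/2 = 2626.1620
(For comparison, the common estimate pi/4 * sqrt(N/k) = 2626.6621; the exact maximiser is used here.)
Optimal iterations = 2626

2626


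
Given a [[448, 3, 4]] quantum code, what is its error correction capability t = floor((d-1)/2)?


Code parameters: [[448, 3, 4]], distance d = 4.
Number of correctable errors = floor((d-1)/2)
= floor((4 - 1)/2)
= floor(3/2)
= 1

1


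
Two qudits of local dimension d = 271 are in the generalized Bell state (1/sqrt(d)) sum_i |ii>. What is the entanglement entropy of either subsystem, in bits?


For a maximally entangled state in d x d:
S = log2(d) = log2(271)
= 8.0821

8.0821


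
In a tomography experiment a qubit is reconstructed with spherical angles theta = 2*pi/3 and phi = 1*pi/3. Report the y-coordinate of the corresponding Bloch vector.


theta = 2.0944, phi = 1.0472
r_y = sin(theta)*sin(phi) = 0.8660 * 0.8660
r_y = 0.7500

0.7500


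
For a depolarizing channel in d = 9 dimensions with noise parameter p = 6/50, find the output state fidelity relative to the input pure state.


F = (1-p) + p/d
= (1 - 0.1200) + 0.1200/9
= 0.8800 + 0.0133
= 0.8933

0.8933


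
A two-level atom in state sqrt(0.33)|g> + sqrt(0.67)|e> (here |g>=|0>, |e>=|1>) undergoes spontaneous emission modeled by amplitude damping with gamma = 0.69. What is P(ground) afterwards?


For amplitude damping with parameter gamma on state sqrt(a)|0> + sqrt(b)|1>:
alpha^2 = 0.33, beta^2 = 0.67
P(|0>) = alpha^2 + gamma * beta^2
= 0.33 + 0.69 * 0.67
= 0.33 + 0.4623
= 0.7923

0.7923


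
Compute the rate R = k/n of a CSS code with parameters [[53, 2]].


Code rate R = k/n
= 2/53
= 0.0377

0.0377


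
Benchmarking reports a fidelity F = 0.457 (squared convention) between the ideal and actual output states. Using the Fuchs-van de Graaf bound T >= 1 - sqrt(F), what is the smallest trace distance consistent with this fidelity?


Fuchs-van de Graaf (squared-fidelity convention): 1 - sqrt(F) <= T <= sqrt(1 - F).
Lower bound: T >= 1 - sqrt(F)
sqrt(F) = sqrt(0.457) = 0.6760
T >= 1 - 0.6760
T >= 0.3240

0.3240


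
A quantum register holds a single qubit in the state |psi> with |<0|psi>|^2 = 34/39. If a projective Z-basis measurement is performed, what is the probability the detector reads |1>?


|alpha|^2 = 34/39 = 0.8718
|beta|^2 = 1 - 34/39 = 5/39 = 0.1282
P(|1>) = |beta|^2 = 0.1282

0.1282


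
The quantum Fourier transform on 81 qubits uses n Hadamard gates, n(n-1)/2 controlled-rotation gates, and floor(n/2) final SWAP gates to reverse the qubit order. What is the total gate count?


Hadamard gates: 81
Controlled rotations: n*(n-1)/2 = 81*80/2 = 3240
SWAP gates: floor(n/2) = floor(81/2) = 40
Total = 81 + 3240 + 40
= 3361

3361


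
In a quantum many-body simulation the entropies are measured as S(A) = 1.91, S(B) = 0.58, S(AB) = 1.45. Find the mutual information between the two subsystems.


I(A:B) = S(A) + S(B) - S(AB)
= 1.91 + 0.58 - 1.45
= 1.0400

1.0400


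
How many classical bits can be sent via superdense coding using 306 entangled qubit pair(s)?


Superdense coding allows 2 classical bits per shared entangled pair.
306 pair(s) -> 2 * 306 = 612 classical bits

612


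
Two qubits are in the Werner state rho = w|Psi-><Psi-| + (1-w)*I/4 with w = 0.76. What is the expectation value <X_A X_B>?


|Psi-> = (|01> - |10>)/sqrt(2)
For the pure Bell state, <X_A X_B> = -1 (Bell-state Pauli correlator).
The maximally-mixed part I/4 has tr(I/4 * P tensor P) = 0 for any traceless Pauli P.
So <X_A X_B>_rho = w * (-1) + (1 - w) * 0
= 0.76 * (-1)
= -0.7600

-0.7600


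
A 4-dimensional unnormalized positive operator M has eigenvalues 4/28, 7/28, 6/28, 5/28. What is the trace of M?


tr(M) = sum of eigenvalues
= 4/28 + 7/28 + 6/28 + 5/28
= 22/28
= 0.7857

0.7857


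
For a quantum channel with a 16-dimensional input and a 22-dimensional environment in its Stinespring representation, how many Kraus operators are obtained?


Tracing out the environment in an orthonormal basis {|i>_E} gives Kraus operators K_i = <i|_E U |0>_E.
Number of Kraus operators = dim(H_env) = d_env
= 22

22


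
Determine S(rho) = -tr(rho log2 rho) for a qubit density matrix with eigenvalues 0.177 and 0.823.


S = -p*log2(p) - (1-p)*log2(1-p)
p = 0.1770, 1-p = 0.8230
= -0.1770 * log2(0.1770) - 0.8230 * log2(0.8230)
= -(-0.4422) - (-0.2313)
= 0.6735

0.6735


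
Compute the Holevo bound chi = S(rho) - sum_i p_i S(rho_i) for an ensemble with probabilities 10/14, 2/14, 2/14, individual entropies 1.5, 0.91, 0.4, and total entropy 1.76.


chi = S(rho) - sum_i p_i * S(rho_i)
Weighted entropy = 10/14 * 1.5 + 2/14 * 0.91 + 2/14 * 0.4
= 1.2586
chi = 1.76 - 1.2586
= 0.5014

0.5014


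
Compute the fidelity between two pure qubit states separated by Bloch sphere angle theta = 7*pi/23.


For states separated by angle theta on Bloch sphere:
F = cos^2(theta/2)
theta = 7*pi/23 = 0.9561
theta/2 = 0.4781
cos(theta/2) = 0.8879
F = 0.7883

0.7883


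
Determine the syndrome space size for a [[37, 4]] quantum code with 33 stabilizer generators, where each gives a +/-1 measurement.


Each stabilizer generator gives a binary (+1 or -1) measurement outcome.
With 33 independent generators:
Total syndromes = 2^33
= 8589934592

8589934592


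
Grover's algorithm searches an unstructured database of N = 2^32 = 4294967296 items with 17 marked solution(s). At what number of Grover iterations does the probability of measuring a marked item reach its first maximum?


After j Grover iterations the success probability is P(j) = sin^2((2j+1)*theta), where sin(theta) = sqrt(k/N).
N = 2^32 = 4294967296, k = 17
sin(theta) = sqrt(k/N) = 6.291359902e-05
theta = arcsin(sqrt(k/N)) = 6.291359907e-05 rad
P(j) reaches its first maximum when (2j+1)*theta is as close as possible to pi/2, i.e. j = round(pi/(4*theta) - 1/2).
pi/(4*theta) - 1/2 = 12483.2583
(For comparison, the common estimate pi/4 * sqrt(N/k) = 12483.7583; the exact maximiser is used here.)
Optimal iterations = 12483

12483


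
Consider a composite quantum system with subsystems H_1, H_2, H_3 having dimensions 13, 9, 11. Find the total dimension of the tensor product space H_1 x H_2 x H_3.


dim(H_1 x H_2 x H_3) = 13 * 9 * 11
= 117 * 11
= 1287

1287


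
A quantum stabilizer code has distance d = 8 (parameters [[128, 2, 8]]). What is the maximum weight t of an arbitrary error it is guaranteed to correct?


Code parameters: [[128, 2, 8]], distance d = 8.
Number of correctable errors = floor((d-1)/2)
= floor((8 - 1)/2)
= floor(7/2)
= 3

3


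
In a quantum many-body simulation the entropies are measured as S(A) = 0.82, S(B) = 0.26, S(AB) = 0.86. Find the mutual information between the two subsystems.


I(A:B) = S(A) + S(B) - S(AB)
= 0.82 + 0.26 - 0.86
= 0.2200

0.2200


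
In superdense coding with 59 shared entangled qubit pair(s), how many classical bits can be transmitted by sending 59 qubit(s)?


Superdense coding allows 2 classical bits per shared entangled pair.
59 pair(s) -> 2 * 59 = 118 classical bits

118


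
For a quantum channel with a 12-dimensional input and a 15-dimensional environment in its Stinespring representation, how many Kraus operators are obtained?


Tracing out the environment in an orthonormal basis {|i>_E} gives Kraus operators K_i = <i|_E U |0>_E.
Number of Kraus operators = dim(H_env) = d_env
= 15

15


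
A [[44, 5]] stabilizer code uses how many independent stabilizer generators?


For an [[n,k]] stabilizer code:
Number of stabilizer generators = n - k
= 44 - 5
= 39

39


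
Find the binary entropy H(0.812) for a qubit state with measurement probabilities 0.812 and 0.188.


S = -p*log2(p) - (1-p)*log2(1-p)
p = 0.8120, 1-p = 0.1880
= -0.8120 * log2(0.8120) - 0.1880 * log2(0.1880)
= -(-0.2440) - (-0.4533)
= 0.6973

0.6973


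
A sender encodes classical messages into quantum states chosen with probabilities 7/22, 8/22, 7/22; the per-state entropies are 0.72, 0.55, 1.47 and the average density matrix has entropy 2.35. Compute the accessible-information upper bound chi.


chi = S(rho) - sum_i p_i * S(rho_i)
Weighted entropy = 7/22 * 0.72 + 8/22 * 0.55 + 7/22 * 1.47
= 0.8968
chi = 2.35 - 0.8968
= 1.4532

1.4532


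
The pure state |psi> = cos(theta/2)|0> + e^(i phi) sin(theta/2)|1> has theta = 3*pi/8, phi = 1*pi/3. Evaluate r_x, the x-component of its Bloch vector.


theta = 1.1781, phi = 1.0472
r_x = sin(theta)*cos(phi) = 0.9239 * 0.5000
r_x = 0.4619

0.4619


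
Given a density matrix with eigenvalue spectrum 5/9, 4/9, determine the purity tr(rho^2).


tr(rho^2) = sum of eigenvalues squared
= (5/9)^2 + (4/9)^2
= (25 + 16) / 81
= 41/81
= 0.5062

0.5062


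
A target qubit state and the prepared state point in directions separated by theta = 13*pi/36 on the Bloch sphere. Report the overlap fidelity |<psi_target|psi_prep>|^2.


For states separated by angle theta on Bloch sphere:
F = cos^2(theta/2)
theta = 13*pi/36 = 1.1345
theta/2 = 0.5672
cos(theta/2) = 0.8434
F = 0.7113

0.7113


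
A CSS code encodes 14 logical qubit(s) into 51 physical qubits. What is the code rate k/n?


Code rate R = k/n
= 14/51
= 0.2745

0.2745


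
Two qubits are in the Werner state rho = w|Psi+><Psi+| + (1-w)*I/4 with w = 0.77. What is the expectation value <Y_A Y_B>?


|Psi+> = (|01> + |10>)/sqrt(2)
For the pure Bell state, <Y_A Y_B> = +1 (Bell-state Pauli correlator).
The maximally-mixed part I/4 has tr(I/4 * P tensor P) = 0 for any traceless Pauli P.
So <Y_A Y_B>_rho = w * (+1) + (1 - w) * 0
= 0.77 * (+1)
= 0.7700

0.7700


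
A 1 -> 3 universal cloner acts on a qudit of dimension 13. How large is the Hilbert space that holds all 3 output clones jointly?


Output space = H^(tensor 3) where dim(H) = 13
dim = 13^3
= 169 (after 2 factors)
= 2197 (after 3 factors)
= 2197

2197


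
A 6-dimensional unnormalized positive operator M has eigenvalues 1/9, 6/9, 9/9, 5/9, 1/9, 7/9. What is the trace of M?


tr(M) = sum of eigenvalues
= 1/9 + 6/9 + 9/9 + 5/9 + 1/9 + 7/9
= 29/9
= 3.2222

3.2222


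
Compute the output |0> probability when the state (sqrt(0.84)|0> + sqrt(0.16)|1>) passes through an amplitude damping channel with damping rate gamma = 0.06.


For amplitude damping with parameter gamma on state sqrt(a)|0> + sqrt(b)|1>:
alpha^2 = 0.84, beta^2 = 0.16
P(|0>) = alpha^2 + gamma * beta^2
= 0.84 + 0.06 * 0.16
= 0.84 + 0.0096
= 0.8496

0.8496


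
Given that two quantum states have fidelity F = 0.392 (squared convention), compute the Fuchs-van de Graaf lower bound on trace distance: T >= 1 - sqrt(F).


Fuchs-van de Graaf (squared-fidelity convention): 1 - sqrt(F) <= T <= sqrt(1 - F).
Lower bound: T >= 1 - sqrt(F)
sqrt(F) = sqrt(0.392) = 0.6261
T >= 1 - 0.6261
T >= 0.3739

0.3739


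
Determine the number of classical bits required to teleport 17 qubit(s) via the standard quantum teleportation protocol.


Quantum teleportation requires 2 classical bits per qubit teleported.
17 qubit(s) -> 2 * 17 = 34 classical bits

34


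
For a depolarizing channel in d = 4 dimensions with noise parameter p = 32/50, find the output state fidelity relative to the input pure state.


F = (1-p) + p/d
= (1 - 0.6400) + 0.6400/4
= 0.3600 + 0.1600
= 0.5200

0.5200


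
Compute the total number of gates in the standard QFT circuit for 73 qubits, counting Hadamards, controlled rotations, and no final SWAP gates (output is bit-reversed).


Hadamard gates: 73
Controlled rotations: n*(n-1)/2 = 73*72/2 = 2628
SWAP gates: 0 (omitted)
Total = 73 + 2628
= 2701

2701


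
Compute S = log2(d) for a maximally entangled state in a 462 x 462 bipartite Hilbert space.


For a maximally entangled state in d x d:
S = log2(d) = log2(462)
= 8.8517

8.8517


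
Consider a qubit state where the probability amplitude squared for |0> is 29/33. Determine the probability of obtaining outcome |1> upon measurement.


|alpha|^2 = 29/33 = 0.8788
|beta|^2 = 1 - 29/33 = 4/33 = 0.1212
P(|1>) = |beta|^2 = 0.1212

0.1212


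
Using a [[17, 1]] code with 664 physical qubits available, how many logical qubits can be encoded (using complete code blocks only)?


Each code block uses 17 physical qubits for 1 logical qubit(s).
Number of complete blocks = floor(664 / 17) = 39
Logical qubits = 39 * 1
= 39

39


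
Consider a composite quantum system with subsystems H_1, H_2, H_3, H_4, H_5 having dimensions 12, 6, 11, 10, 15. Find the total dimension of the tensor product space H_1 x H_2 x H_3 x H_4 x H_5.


dim(H_1 x H_2 x H_3 x H_4 x H_5) = 12 * 6 * 11 * 10 * 15
= 72 * 11 * 10 * 15
= 792 * 10 * 15
= 7920 * 15
= 118800

118800


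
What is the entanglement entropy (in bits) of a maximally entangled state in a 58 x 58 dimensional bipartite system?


For a maximally entangled state in d x d:
S = log2(d) = log2(58)
= 5.8580

5.8580


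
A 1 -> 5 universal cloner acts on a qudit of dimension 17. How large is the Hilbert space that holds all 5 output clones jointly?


Output space = H^(tensor 5) where dim(H) = 17
dim = 17^5
= 289 (after 2 factors)
= 4913 (after 3 factors)
= 83521 (after 4 factors)
= 1419857 (after 5 factors)
= 1419857

1419857


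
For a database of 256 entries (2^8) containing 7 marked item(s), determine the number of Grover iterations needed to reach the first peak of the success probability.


After j Grover iterations the success probability is P(j) = sin^2((2j+1)*theta), where sin(theta) = sqrt(k/N).
N = 2^8 = 256, k = 7
sin(theta) = sqrt(k/N) = 0.1653594569
theta = arcsin(sqrt(k/N)) = 0.1661224747 rad
P(j) reaches its first maximum when (2j+1)*theta is as close as possible to pi/2, i.e. j = round(pi/(4*theta) - 1/2).
pi/(4*theta) - 1/2 = 4.2278
(For comparison, the common estimate pi/4 * sqrt(N/k) = 4.7496; the exact maximiser is used here.)
Optimal iterations = 4

4


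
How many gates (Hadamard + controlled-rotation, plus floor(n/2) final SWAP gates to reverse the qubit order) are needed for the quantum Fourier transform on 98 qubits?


Hadamard gates: 98
Controlled rotations: n*(n-1)/2 = 98*97/2 = 4753
SWAP gates: floor(n/2) = floor(98/2) = 49
Total = 98 + 4753 + 49
= 4900

4900


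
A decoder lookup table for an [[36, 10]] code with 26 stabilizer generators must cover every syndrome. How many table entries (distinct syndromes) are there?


Each stabilizer generator gives a binary (+1 or -1) measurement outcome.
With 26 independent generators:
Total syndromes = 2^26
= 67108864

67108864


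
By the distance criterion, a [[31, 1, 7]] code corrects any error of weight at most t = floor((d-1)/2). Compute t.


Code parameters: [[31, 1, 7]], distance d = 7.
Number of correctable errors = floor((d-1)/2)
= floor((7 - 1)/2)
= floor(6/2)
= 3

3


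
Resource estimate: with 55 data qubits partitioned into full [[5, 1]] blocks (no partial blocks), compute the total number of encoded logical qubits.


Each code block uses 5 physical qubits for 1 logical qubit(s).
Number of complete blocks = floor(55 / 5) = 11
Logical qubits = 11 * 1
= 11

11


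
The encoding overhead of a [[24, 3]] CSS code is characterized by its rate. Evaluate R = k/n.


Code rate R = k/n
= 3/24
= 0.1250

0.1250


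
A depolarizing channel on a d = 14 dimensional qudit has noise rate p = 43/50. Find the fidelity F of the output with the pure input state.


F = (1-p) + p/d
= (1 - 0.8600) + 0.8600/14
= 0.1400 + 0.0614
= 0.2014

0.2014


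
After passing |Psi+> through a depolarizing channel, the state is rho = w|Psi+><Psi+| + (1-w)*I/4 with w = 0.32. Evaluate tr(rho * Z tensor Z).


|Psi+> = (|01> + |10>)/sqrt(2)
For the pure Bell state, <Z_A Z_B> = -1 (Bell-state Pauli correlator).
The maximally-mixed part I/4 has tr(I/4 * P tensor P) = 0 for any traceless Pauli P.
So <Z_A Z_B>_rho = w * (-1) + (1 - w) * 0
= 0.32 * (-1)
= -0.3200

-0.3200


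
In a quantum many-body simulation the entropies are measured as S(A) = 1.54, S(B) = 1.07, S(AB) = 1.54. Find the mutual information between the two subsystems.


I(A:B) = S(A) + S(B) - S(AB)
= 1.54 + 1.07 - 1.54
= 1.0700

1.0700


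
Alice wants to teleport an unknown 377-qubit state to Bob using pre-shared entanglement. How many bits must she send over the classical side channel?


Quantum teleportation requires 2 classical bits per qubit teleported.
377 qubit(s) -> 2 * 377 = 754 classical bits

754


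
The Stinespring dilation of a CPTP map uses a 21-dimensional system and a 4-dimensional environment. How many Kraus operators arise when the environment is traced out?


Tracing out the environment in an orthonormal basis {|i>_E} gives Kraus operators K_i = <i|_E U |0>_E.
Number of Kraus operators = dim(H_env) = d_env
= 4

4


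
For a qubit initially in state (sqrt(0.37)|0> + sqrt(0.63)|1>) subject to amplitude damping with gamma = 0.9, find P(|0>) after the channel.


For amplitude damping with parameter gamma on state sqrt(a)|0> + sqrt(b)|1>:
alpha^2 = 0.37, beta^2 = 0.63
P(|0>) = alpha^2 + gamma * beta^2
= 0.37 + 0.9 * 0.63
= 0.37 + 0.5670
= 0.9370

0.9370


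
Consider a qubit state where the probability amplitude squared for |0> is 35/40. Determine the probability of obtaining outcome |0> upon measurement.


|alpha|^2 = 35/40 = 0.8750
|beta|^2 = 1 - 35/40 = 5/40 = 0.1250
P(|0>) = |alpha|^2 = 0.8750

0.8750


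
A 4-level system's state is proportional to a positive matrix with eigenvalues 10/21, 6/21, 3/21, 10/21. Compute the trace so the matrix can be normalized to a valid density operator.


tr(M) = sum of eigenvalues
= 10/21 + 6/21 + 3/21 + 10/21
= 29/21
= 1.3810

1.3810


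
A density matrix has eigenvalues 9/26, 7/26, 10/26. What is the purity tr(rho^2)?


tr(rho^2) = sum of eigenvalues squared
= (9/26)^2 + (7/26)^2 + (10/26)^2
= (81 + 49 + 100) / 676
= 230/676
= 0.3402

0.3402


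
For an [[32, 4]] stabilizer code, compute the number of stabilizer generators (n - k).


For an [[n,k]] stabilizer code:
Number of stabilizer generators = n - k
= 32 - 4
= 28

28


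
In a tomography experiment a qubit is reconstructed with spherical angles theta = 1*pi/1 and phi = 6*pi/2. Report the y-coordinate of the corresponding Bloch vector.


theta = 3.1416, phi = 9.4248
r_y = sin(theta)*sin(phi) = 0.0000 * 0.0000
r_y = 0.0000

0.0000


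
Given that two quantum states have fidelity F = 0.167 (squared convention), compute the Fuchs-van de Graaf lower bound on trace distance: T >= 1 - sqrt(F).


Fuchs-van de Graaf (squared-fidelity convention): 1 - sqrt(F) <= T <= sqrt(1 - F).
Lower bound: T >= 1 - sqrt(F)
sqrt(F) = sqrt(0.167) = 0.4087
T >= 1 - 0.4087
T >= 0.5913

0.5913


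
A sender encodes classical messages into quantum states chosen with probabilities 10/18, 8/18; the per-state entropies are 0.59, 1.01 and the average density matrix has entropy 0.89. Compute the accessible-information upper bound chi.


chi = S(rho) - sum_i p_i * S(rho_i)
Weighted entropy = 10/18 * 0.59 + 8/18 * 1.01
= 0.7767
chi = 0.89 - 0.7767
= 0.1133

0.1133


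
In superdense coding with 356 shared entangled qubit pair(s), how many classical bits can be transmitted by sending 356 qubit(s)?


Superdense coding allows 2 classical bits per shared entangled pair.
356 pair(s) -> 2 * 356 = 712 classical bits

712


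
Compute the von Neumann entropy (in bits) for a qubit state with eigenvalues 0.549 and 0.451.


S = -p*log2(p) - (1-p)*log2(1-p)
p = 0.5490, 1-p = 0.4510
= -0.5490 * log2(0.5490) - 0.4510 * log2(0.4510)
= -(-0.4750) - (-0.5181)
= 0.9931

0.9931


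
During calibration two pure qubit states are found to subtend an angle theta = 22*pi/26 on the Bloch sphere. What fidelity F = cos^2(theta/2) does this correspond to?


For states separated by angle theta on Bloch sphere:
F = cos^2(theta/2)
theta = 22*pi/26 = 2.6583
theta/2 = 1.3291
cos(theta/2) = 0.2393
F = 0.0573

0.0573


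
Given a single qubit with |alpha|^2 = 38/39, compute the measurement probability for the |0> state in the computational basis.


|alpha|^2 = 38/39 = 0.9744
|beta|^2 = 1 - 38/39 = 1/39 = 0.0256
P(|0>) = |alpha|^2 = 0.9744

0.9744


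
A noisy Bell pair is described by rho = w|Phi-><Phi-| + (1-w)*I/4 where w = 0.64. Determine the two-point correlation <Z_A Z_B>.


|Phi-> = (|00> - |11>)/sqrt(2)
For the pure Bell state, <Z_A Z_B> = +1 (Bell-state Pauli correlator).
The maximally-mixed part I/4 has tr(I/4 * P tensor P) = 0 for any traceless Pauli P.
So <Z_A Z_B>_rho = w * (+1) + (1 - w) * 0
= 0.64 * (+1)
= 0.6400

0.6400


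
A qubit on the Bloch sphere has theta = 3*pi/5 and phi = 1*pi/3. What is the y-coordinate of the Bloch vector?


theta = 1.8850, phi = 1.0472
r_y = sin(theta)*sin(phi) = 0.9511 * 0.8660
r_y = 0.8236

0.8236


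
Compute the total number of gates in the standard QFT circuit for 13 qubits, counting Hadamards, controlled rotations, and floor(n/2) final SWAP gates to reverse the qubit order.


Hadamard gates: 13
Controlled rotations: n*(n-1)/2 = 13*12/2 = 78
SWAP gates: floor(n/2) = floor(13/2) = 6
Total = 13 + 78 + 6
= 97

97


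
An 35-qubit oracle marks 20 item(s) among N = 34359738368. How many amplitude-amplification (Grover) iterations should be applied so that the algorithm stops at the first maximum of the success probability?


After j Grover iterations the success probability is P(j) = sin^2((2j+1)*theta), where sin(theta) = sqrt(k/N).
N = 2^35 = 34359738368, k = 20
sin(theta) = sqrt(k/N) = 2.412626389e-05
theta = arcsin(sqrt(k/N)) = 2.412626389e-05 rad
P(j) reaches its first maximum when (2j+1)*theta is as close as possible to pi/2, i.e. j = round(pi/(4*theta) - 1/2).
pi/(4*theta) - 1/2 = 32553.1588
(For comparison, the common estimate pi/4 * sqrt(N/k) = 32553.6588; the exact maximiser is used here.)
Optimal iterations = 32553

32553


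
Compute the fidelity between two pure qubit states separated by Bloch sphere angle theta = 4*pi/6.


For states separated by angle theta on Bloch sphere:
F = cos^2(theta/2)
theta = 4*pi/6 = 2.0944
theta/2 = 1.0472
cos(theta/2) = 0.5000
F = 0.2500

0.2500


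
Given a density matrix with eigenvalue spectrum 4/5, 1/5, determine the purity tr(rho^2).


tr(rho^2) = sum of eigenvalues squared
= (4/5)^2 + (1/5)^2
= (16 + 1) / 25
= 17/25
= 0.6800

0.6800


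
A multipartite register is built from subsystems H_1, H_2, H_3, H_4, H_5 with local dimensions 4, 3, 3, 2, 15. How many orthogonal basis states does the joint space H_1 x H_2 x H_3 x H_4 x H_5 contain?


dim(H_1 x H_2 x H_3 x H_4 x H_5) = 4 * 3 * 3 * 2 * 15
= 12 * 3 * 2 * 15
= 36 * 2 * 15
= 72 * 15
= 1080

1080


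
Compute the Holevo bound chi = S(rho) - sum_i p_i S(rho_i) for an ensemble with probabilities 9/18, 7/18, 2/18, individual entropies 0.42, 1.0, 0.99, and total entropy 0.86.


chi = S(rho) - sum_i p_i * S(rho_i)
Weighted entropy = 9/18 * 0.42 + 7/18 * 1.0 + 2/18 * 0.99
= 0.7089
chi = 0.86 - 0.7089
= 0.1511

0.1511


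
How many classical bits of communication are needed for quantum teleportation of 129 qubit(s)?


Quantum teleportation requires 2 classical bits per qubit teleported.
129 qubit(s) -> 2 * 129 = 258 classical bits

258


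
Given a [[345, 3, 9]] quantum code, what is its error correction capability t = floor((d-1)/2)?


Code parameters: [[345, 3, 9]], distance d = 9.
Number of correctable errors = floor((d-1)/2)
= floor((9 - 1)/2)
= floor(8/2)
= 4

4


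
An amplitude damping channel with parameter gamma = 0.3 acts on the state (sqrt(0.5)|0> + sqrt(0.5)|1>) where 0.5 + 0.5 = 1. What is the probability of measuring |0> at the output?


For amplitude damping with parameter gamma on state sqrt(a)|0> + sqrt(b)|1>:
alpha^2 = 0.5, beta^2 = 0.5
P(|0>) = alpha^2 + gamma * beta^2
= 0.5 + 0.3 * 0.5
= 0.5 + 0.1500
= 0.6500

0.6500


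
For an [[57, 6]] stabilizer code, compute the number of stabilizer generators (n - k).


For an [[n,k]] stabilizer code:
Number of stabilizer generators = n - k
= 57 - 6
= 51

51


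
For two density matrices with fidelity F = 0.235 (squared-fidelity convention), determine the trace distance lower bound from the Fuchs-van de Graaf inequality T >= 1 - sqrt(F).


Fuchs-van de Graaf (squared-fidelity convention): 1 - sqrt(F) <= T <= sqrt(1 - F).
Lower bound: T >= 1 - sqrt(F)
sqrt(F) = sqrt(0.235) = 0.4848
T >= 1 - 0.4848
T >= 0.5152

0.5152


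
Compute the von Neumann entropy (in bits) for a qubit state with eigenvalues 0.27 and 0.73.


S = -p*log2(p) - (1-p)*log2(1-p)
p = 0.2700, 1-p = 0.7300
= -0.2700 * log2(0.2700) - 0.7300 * log2(0.7300)
= -(-0.5100) - (-0.3314)
= 0.8415

0.8415


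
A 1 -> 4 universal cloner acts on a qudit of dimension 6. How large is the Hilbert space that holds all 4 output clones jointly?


Output space = H^(tensor 4) where dim(H) = 6
dim = 6^4
= 36 (after 2 factors)
= 216 (after 3 factors)
= 1296 (after 4 factors)
= 1296

1296


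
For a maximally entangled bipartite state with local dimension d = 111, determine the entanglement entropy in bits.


For a maximally entangled state in d x d:
S = log2(d) = log2(111)
= 6.7944

6.7944


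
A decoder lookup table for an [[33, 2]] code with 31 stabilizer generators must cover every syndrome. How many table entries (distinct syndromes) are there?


Each stabilizer generator gives a binary (+1 or -1) measurement outcome.
With 31 independent generators:
Total syndromes = 2^31
= 2147483648

2147483648


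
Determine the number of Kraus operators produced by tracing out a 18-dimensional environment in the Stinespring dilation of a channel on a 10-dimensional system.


Tracing out the environment in an orthonormal basis {|i>_E} gives Kraus operators K_i = <i|_E U |0>_E.
Number of Kraus operators = dim(H_env) = d_env
= 18

18


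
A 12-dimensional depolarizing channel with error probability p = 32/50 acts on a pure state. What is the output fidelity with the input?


F = (1-p) + p/d
= (1 - 0.6400) + 0.6400/12
= 0.3600 + 0.0533
= 0.4133

0.4133


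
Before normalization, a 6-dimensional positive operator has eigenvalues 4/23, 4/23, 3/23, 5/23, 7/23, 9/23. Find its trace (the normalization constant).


tr(M) = sum of eigenvalues
= 4/23 + 4/23 + 3/23 + 5/23 + 7/23 + 9/23
= 32/23
= 1.3913

1.3913


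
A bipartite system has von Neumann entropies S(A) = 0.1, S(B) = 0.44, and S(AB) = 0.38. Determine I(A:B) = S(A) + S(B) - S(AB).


I(A:B) = S(A) + S(B) - S(AB)
= 0.1 + 0.44 - 0.38
= 0.1600

0.1600


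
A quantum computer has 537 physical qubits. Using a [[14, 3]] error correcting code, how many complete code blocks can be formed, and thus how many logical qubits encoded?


Each code block uses 14 physical qubits for 3 logical qubit(s).
Number of complete blocks = floor(537 / 14) = 38
Logical qubits = 38 * 3
= 114

114


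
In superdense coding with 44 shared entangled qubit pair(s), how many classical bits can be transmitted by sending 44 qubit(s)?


Superdense coding allows 2 classical bits per shared entangled pair.
44 pair(s) -> 2 * 44 = 88 classical bits

88


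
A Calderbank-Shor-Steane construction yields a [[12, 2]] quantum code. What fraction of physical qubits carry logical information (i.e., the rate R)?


Code rate R = k/n
= 2/12
= 0.1667

0.1667


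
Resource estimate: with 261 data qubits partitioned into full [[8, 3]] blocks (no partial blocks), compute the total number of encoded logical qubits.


Each code block uses 8 physical qubits for 3 logical qubit(s).
Number of complete blocks = floor(261 / 8) = 32
Logical qubits = 32 * 3
= 96

96


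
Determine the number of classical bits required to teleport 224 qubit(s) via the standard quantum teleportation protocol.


Quantum teleportation requires 2 classical bits per qubit teleported.
224 qubit(s) -> 2 * 224 = 448 classical bits

448


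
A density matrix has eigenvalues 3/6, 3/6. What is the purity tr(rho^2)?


tr(rho^2) = sum of eigenvalues squared
= (3/6)^2 + (3/6)^2
= (9 + 9) / 36
= 18/36
= 0.5000

0.5000


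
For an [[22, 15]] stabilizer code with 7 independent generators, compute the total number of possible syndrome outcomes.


Each stabilizer generator gives a binary (+1 or -1) measurement outcome.
With 7 independent generators:
Total syndromes = 2^7
= 128

128


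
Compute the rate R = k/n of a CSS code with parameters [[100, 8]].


Code rate R = k/n
= 8/100
= 0.0800

0.0800


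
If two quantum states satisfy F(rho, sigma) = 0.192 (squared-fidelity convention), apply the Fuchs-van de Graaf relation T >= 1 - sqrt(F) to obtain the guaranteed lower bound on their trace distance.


Fuchs-van de Graaf (squared-fidelity convention): 1 - sqrt(F) <= T <= sqrt(1 - F).
Lower bound: T >= 1 - sqrt(F)
sqrt(F) = sqrt(0.192) = 0.4382
T >= 1 - 0.4382
T >= 0.5618

0.5618


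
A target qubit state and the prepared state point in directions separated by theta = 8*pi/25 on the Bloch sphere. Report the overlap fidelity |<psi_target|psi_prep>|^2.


For states separated by angle theta on Bloch sphere:
F = cos^2(theta/2)
theta = 8*pi/25 = 1.0053
theta/2 = 0.5027
cos(theta/2) = 0.8763
F = 0.7679

0.7679


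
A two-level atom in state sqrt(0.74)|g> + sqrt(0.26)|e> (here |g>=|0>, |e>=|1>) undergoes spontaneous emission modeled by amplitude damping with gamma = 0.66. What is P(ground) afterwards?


For amplitude damping with parameter gamma on state sqrt(a)|0> + sqrt(b)|1>:
alpha^2 = 0.74, beta^2 = 0.26
P(|0>) = alpha^2 + gamma * beta^2
= 0.74 + 0.66 * 0.26
= 0.74 + 0.1716
= 0.9116

0.9116


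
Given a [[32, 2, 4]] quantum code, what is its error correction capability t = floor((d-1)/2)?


Code parameters: [[32, 2, 4]], distance d = 4.
Number of correctable errors = floor((d-1)/2)
= floor((4 - 1)/2)
= floor(3/2)
= 1

1


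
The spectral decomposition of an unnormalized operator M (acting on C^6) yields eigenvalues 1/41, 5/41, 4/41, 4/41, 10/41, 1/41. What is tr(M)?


tr(M) = sum of eigenvalues
= 1/41 + 5/41 + 4/41 + 4/41 + 10/41 + 1/41
= 25/41
= 0.6098

0.6098


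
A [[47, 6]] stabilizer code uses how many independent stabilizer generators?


For an [[n,k]] stabilizer code:
Number of stabilizer generators = n - k
= 47 - 6
= 41

41


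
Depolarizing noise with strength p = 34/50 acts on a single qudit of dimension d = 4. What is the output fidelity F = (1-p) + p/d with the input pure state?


F = (1-p) + p/d
= (1 - 0.6800) + 0.6800/4
= 0.3200 + 0.1700
= 0.4900

0.4900


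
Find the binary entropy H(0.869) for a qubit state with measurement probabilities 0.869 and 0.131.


S = -p*log2(p) - (1-p)*log2(1-p)
p = 0.8690, 1-p = 0.1310
= -0.8690 * log2(0.8690) - 0.1310 * log2(0.1310)
= -(-0.1760) - (-0.3841)
= 0.5602

0.5602


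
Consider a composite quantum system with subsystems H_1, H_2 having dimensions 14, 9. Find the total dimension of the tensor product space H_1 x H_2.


dim(H_1 x H_2) = 14 * 9
= 126

126


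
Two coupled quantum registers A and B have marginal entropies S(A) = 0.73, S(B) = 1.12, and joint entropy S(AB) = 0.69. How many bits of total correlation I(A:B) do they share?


I(A:B) = S(A) + S(B) - S(AB)
= 0.73 + 1.12 - 0.69
= 1.1600

1.1600


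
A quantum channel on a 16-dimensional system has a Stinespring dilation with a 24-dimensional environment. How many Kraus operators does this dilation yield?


Tracing out the environment in an orthonormal basis {|i>_E} gives Kraus operators K_i = <i|_E U |0>_E.
Number of Kraus operators = dim(H_env) = d_env
= 24

24


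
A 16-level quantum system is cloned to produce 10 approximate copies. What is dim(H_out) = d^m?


Output space = H^(tensor 10) where dim(H) = 16
dim = 16^10
= 256 (after 2 factors)
= 4096 (after 3 factors)
= 65536 (after 4 factors)
= 1048576 (after 5 factors)
= 16777216 (after 6 factors)
= 268435456 (after 7 factors)
= 4294967296 (after 8 factors)
= 68719476736 (after 9 factors)
= 1099511627776 (after 10 factors)
= 1099511627776

1099511627776


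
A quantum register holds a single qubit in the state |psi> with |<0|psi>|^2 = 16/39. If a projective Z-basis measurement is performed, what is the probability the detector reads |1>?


|alpha|^2 = 16/39 = 0.4103
|beta|^2 = 1 - 16/39 = 23/39 = 0.5897
P(|1>) = |beta|^2 = 0.5897

0.5897


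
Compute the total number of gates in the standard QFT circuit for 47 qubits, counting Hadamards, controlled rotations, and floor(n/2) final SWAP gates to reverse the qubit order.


Hadamard gates: 47
Controlled rotations: n*(n-1)/2 = 47*46/2 = 1081
SWAP gates: floor(n/2) = floor(47/2) = 23
Total = 47 + 1081 + 23
= 1151

1151


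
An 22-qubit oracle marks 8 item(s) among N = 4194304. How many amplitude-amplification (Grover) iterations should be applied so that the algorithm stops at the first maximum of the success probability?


After j Grover iterations the success probability is P(j) = sin^2((2j+1)*theta), where sin(theta) = sqrt(k/N).
N = 2^22 = 4194304, k = 8
sin(theta) = sqrt(k/N) = 0.001381067932
theta = arcsin(sqrt(k/N)) = 0.001381068371 rad
P(j) reaches its first maximum when (2j+1)*theta is as close as possible to pi/2, i.e. j = round(pi/(4*theta) - 1/2).
pi/(4*theta) - 1/2 = 568.1888
(For comparison, the common estimate pi/4 * sqrt(N/k) = 568.6890; the exact maximiser is used here.)
Optimal iterations = 568

568


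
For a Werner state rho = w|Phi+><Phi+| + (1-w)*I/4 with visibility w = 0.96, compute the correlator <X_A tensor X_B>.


|Phi+> = (|00> + |11>)/sqrt(2)
For the pure Bell state, <X_A X_B> = +1 (Bell-state Pauli correlator).
The maximally-mixed part I/4 has tr(I/4 * P tensor P) = 0 for any traceless Pauli P.
So <X_A X_B>_rho = w * (+1) + (1 - w) * 0
= 0.96 * (+1)
= 0.9600

0.9600


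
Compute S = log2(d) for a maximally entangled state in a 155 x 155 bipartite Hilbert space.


For a maximally entangled state in d x d:
S = log2(d) = log2(155)
= 7.2761

7.2761


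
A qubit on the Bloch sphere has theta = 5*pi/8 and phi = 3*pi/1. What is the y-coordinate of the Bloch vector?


theta = 1.9635, phi = 9.4248
r_y = sin(theta)*sin(phi) = 0.9239 * 0.0000
r_y = 0.0000

0.0000


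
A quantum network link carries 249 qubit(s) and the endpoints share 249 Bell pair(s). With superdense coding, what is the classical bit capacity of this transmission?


Superdense coding allows 2 classical bits per shared entangled pair.
249 pair(s) -> 2 * 249 = 498 classical bits

498


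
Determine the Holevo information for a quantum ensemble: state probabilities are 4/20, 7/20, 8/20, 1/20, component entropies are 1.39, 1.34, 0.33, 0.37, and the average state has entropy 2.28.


chi = S(rho) - sum_i p_i * S(rho_i)
Weighted entropy = 4/20 * 1.39 + 7/20 * 1.34 + 8/20 * 0.33 + 1/20 * 0.37
= 0.8975
chi = 2.28 - 0.8975
= 1.3825

1.3825


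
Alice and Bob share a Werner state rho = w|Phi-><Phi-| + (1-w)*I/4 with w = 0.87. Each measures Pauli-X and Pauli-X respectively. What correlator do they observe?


|Phi-> = (|00> - |11>)/sqrt(2)
For the pure Bell state, <X_A X_B> = -1 (Bell-state Pauli correlator).
The maximally-mixed part I/4 has tr(I/4 * P tensor P) = 0 for any traceless Pauli P.
So <X_A X_B>_rho = w * (-1) + (1 - w) * 0
= 0.87 * (-1)
= -0.8700

-0.8700


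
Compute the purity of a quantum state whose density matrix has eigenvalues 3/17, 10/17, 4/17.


tr(rho^2) = sum of eigenvalues squared
= (3/17)^2 + (10/17)^2 + (4/17)^2
= (9 + 100 + 16) / 289
= 125/289
= 0.4325

0.4325


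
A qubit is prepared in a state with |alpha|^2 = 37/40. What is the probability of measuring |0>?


|alpha|^2 = 37/40 = 0.9250
|beta|^2 = 1 - 37/40 = 3/40 = 0.0750
P(|0>) = |alpha|^2 = 0.9250

0.9250


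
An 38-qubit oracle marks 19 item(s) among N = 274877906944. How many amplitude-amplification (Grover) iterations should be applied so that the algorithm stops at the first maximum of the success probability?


After j Grover iterations the success probability is P(j) = sin^2((2j+1)*theta), where sin(theta) = sqrt(k/N).
N = 2^38 = 274877906944, k = 19
sin(theta) = sqrt(k/N) = 8.313939941e-06
theta = arcsin(sqrt(k/N)) = 8.313939941e-06 rad
P(j) reaches its first maximum when (2j+1)*theta is as close as possible to pi/2, i.e. j = round(pi/(4*theta) - 1/2).
pi/(4*theta) - 1/2 = 94467.1253
(For comparison, the common estimate pi/4 * sqrt(N/k) = 94467.6253; the exact maximiser is used here.)
Optimal iterations = 94467

94467


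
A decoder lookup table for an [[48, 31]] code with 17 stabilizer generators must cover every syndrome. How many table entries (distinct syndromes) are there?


Each stabilizer generator gives a binary (+1 or -1) measurement outcome.
With 17 independent generators:
Total syndromes = 2^17
= 131072

131072


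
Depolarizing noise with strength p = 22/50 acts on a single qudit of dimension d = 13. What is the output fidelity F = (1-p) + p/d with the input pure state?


F = (1-p) + p/d
= (1 - 0.4400) + 0.4400/13
= 0.5600 + 0.0338
= 0.5938

0.5938


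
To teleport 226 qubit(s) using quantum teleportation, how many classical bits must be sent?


Quantum teleportation requires 2 classical bits per qubit teleported.
226 qubit(s) -> 2 * 226 = 452 classical bits

452


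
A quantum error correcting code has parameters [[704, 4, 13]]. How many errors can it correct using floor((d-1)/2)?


Code parameters: [[704, 4, 13]], distance d = 13.
Number of correctable errors = floor((d-1)/2)
= floor((13 - 1)/2)
= floor(12/2)
= 6

6
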